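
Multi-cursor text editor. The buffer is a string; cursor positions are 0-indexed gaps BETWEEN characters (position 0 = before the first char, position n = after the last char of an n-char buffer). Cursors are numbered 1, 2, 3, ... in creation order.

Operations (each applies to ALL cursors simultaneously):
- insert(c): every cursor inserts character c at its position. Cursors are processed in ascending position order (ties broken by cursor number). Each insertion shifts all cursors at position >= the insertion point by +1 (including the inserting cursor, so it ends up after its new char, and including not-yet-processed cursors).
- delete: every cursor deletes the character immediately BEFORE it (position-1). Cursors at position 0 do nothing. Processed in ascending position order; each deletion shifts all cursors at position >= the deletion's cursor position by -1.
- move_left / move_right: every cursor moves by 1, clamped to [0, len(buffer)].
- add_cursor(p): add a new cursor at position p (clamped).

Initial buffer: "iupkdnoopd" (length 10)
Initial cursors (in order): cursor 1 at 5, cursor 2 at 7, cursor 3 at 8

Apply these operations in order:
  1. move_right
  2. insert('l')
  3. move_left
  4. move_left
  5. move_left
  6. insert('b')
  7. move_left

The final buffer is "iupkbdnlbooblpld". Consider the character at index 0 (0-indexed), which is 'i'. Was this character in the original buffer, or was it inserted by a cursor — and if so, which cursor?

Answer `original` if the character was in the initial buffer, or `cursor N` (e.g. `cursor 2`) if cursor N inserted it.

Answer: original

Derivation:
After op 1 (move_right): buffer="iupkdnoopd" (len 10), cursors c1@6 c2@8 c3@9, authorship ..........
After op 2 (insert('l')): buffer="iupkdnloolpld" (len 13), cursors c1@7 c2@10 c3@12, authorship ......1..2.3.
After op 3 (move_left): buffer="iupkdnloolpld" (len 13), cursors c1@6 c2@9 c3@11, authorship ......1..2.3.
After op 4 (move_left): buffer="iupkdnloolpld" (len 13), cursors c1@5 c2@8 c3@10, authorship ......1..2.3.
After op 5 (move_left): buffer="iupkdnloolpld" (len 13), cursors c1@4 c2@7 c3@9, authorship ......1..2.3.
After op 6 (insert('b')): buffer="iupkbdnlbooblpld" (len 16), cursors c1@5 c2@9 c3@12, authorship ....1..12..32.3.
After op 7 (move_left): buffer="iupkbdnlbooblpld" (len 16), cursors c1@4 c2@8 c3@11, authorship ....1..12..32.3.
Authorship (.=original, N=cursor N): . . . . 1 . . 1 2 . . 3 2 . 3 .
Index 0: author = original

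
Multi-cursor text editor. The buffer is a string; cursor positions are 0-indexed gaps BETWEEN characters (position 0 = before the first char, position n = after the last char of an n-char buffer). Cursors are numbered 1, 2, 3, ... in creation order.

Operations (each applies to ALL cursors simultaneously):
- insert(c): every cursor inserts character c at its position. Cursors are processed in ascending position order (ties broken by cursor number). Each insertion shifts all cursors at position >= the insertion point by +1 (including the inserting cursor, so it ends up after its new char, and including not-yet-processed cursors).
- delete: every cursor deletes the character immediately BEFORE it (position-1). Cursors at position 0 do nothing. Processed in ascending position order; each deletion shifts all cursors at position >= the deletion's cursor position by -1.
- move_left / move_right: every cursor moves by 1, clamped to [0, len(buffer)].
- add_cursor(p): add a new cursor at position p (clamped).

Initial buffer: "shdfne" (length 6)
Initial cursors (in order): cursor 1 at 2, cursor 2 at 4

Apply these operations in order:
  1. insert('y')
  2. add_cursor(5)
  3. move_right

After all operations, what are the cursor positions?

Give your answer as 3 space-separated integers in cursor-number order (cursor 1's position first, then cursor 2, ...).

Answer: 4 7 6

Derivation:
After op 1 (insert('y')): buffer="shydfyne" (len 8), cursors c1@3 c2@6, authorship ..1..2..
After op 2 (add_cursor(5)): buffer="shydfyne" (len 8), cursors c1@3 c3@5 c2@6, authorship ..1..2..
After op 3 (move_right): buffer="shydfyne" (len 8), cursors c1@4 c3@6 c2@7, authorship ..1..2..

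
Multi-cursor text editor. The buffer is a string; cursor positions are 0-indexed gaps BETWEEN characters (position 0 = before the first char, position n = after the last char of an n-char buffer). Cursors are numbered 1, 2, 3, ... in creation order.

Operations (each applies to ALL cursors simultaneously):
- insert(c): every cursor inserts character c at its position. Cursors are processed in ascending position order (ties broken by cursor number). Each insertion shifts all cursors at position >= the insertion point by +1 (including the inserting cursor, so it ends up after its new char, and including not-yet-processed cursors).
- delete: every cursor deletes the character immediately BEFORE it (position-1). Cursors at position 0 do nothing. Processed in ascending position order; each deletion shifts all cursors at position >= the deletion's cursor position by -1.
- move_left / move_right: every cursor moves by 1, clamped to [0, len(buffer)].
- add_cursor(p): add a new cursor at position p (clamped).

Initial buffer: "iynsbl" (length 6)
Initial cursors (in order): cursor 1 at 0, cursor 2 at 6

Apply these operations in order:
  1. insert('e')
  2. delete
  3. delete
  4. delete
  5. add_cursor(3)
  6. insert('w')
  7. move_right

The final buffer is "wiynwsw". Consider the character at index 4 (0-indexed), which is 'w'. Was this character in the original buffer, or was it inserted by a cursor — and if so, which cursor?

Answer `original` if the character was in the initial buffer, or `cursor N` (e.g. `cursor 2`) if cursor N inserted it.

After op 1 (insert('e')): buffer="eiynsble" (len 8), cursors c1@1 c2@8, authorship 1......2
After op 2 (delete): buffer="iynsbl" (len 6), cursors c1@0 c2@6, authorship ......
After op 3 (delete): buffer="iynsb" (len 5), cursors c1@0 c2@5, authorship .....
After op 4 (delete): buffer="iyns" (len 4), cursors c1@0 c2@4, authorship ....
After op 5 (add_cursor(3)): buffer="iyns" (len 4), cursors c1@0 c3@3 c2@4, authorship ....
After op 6 (insert('w')): buffer="wiynwsw" (len 7), cursors c1@1 c3@5 c2@7, authorship 1...3.2
After op 7 (move_right): buffer="wiynwsw" (len 7), cursors c1@2 c3@6 c2@7, authorship 1...3.2
Authorship (.=original, N=cursor N): 1 . . . 3 . 2
Index 4: author = 3

Answer: cursor 3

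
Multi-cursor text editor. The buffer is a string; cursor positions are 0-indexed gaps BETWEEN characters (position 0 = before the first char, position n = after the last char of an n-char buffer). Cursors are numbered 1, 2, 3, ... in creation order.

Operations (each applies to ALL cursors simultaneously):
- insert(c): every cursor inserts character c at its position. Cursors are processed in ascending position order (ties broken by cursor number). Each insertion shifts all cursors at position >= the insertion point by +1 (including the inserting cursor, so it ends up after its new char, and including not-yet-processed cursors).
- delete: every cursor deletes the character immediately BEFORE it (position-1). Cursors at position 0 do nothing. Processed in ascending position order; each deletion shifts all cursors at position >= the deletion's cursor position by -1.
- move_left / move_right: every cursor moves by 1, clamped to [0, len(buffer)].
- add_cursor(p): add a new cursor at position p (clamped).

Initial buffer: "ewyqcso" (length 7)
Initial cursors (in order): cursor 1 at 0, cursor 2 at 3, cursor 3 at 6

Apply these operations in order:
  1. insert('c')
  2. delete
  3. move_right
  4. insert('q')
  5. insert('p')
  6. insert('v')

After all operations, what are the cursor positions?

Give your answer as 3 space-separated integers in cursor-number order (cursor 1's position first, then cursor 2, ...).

Answer: 4 10 16

Derivation:
After op 1 (insert('c')): buffer="cewycqcsco" (len 10), cursors c1@1 c2@5 c3@9, authorship 1...2...3.
After op 2 (delete): buffer="ewyqcso" (len 7), cursors c1@0 c2@3 c3@6, authorship .......
After op 3 (move_right): buffer="ewyqcso" (len 7), cursors c1@1 c2@4 c3@7, authorship .......
After op 4 (insert('q')): buffer="eqwyqqcsoq" (len 10), cursors c1@2 c2@6 c3@10, authorship .1...2...3
After op 5 (insert('p')): buffer="eqpwyqqpcsoqp" (len 13), cursors c1@3 c2@8 c3@13, authorship .11...22...33
After op 6 (insert('v')): buffer="eqpvwyqqpvcsoqpv" (len 16), cursors c1@4 c2@10 c3@16, authorship .111...222...333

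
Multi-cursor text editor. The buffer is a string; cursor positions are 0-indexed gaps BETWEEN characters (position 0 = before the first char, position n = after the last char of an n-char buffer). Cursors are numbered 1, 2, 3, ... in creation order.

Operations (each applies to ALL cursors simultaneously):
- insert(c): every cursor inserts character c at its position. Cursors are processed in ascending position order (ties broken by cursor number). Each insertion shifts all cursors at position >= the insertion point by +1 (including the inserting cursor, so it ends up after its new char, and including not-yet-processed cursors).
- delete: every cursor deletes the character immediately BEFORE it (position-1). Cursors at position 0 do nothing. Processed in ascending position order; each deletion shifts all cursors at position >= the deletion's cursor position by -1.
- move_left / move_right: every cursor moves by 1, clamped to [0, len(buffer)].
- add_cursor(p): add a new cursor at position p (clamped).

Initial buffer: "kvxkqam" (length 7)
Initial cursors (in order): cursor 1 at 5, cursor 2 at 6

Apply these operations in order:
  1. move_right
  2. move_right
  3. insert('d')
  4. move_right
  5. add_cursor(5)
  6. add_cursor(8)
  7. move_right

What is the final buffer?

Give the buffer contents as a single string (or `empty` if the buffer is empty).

Answer: kvxkqamdd

Derivation:
After op 1 (move_right): buffer="kvxkqam" (len 7), cursors c1@6 c2@7, authorship .......
After op 2 (move_right): buffer="kvxkqam" (len 7), cursors c1@7 c2@7, authorship .......
After op 3 (insert('d')): buffer="kvxkqamdd" (len 9), cursors c1@9 c2@9, authorship .......12
After op 4 (move_right): buffer="kvxkqamdd" (len 9), cursors c1@9 c2@9, authorship .......12
After op 5 (add_cursor(5)): buffer="kvxkqamdd" (len 9), cursors c3@5 c1@9 c2@9, authorship .......12
After op 6 (add_cursor(8)): buffer="kvxkqamdd" (len 9), cursors c3@5 c4@8 c1@9 c2@9, authorship .......12
After op 7 (move_right): buffer="kvxkqamdd" (len 9), cursors c3@6 c1@9 c2@9 c4@9, authorship .......12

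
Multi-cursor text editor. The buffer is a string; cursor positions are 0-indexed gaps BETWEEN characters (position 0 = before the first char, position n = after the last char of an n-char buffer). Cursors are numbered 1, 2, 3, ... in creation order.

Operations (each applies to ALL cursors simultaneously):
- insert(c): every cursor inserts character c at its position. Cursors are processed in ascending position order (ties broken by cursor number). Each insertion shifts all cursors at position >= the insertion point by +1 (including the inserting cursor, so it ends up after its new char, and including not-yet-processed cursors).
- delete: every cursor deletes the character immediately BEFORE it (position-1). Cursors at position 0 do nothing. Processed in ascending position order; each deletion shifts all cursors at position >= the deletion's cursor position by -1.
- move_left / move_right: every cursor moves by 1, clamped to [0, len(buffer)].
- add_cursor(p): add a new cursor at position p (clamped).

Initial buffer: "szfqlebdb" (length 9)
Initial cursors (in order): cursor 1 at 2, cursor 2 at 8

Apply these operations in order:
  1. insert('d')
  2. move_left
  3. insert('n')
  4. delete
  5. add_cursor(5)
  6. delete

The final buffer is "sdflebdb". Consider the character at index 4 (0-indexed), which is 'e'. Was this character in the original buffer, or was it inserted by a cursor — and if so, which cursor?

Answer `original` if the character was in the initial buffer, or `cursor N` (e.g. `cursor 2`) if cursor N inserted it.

Answer: original

Derivation:
After op 1 (insert('d')): buffer="szdfqlebddb" (len 11), cursors c1@3 c2@10, authorship ..1......2.
After op 2 (move_left): buffer="szdfqlebddb" (len 11), cursors c1@2 c2@9, authorship ..1......2.
After op 3 (insert('n')): buffer="szndfqlebdndb" (len 13), cursors c1@3 c2@11, authorship ..11......22.
After op 4 (delete): buffer="szdfqlebddb" (len 11), cursors c1@2 c2@9, authorship ..1......2.
After op 5 (add_cursor(5)): buffer="szdfqlebddb" (len 11), cursors c1@2 c3@5 c2@9, authorship ..1......2.
After op 6 (delete): buffer="sdflebdb" (len 8), cursors c1@1 c3@3 c2@6, authorship .1....2.
Authorship (.=original, N=cursor N): . 1 . . . . 2 .
Index 4: author = original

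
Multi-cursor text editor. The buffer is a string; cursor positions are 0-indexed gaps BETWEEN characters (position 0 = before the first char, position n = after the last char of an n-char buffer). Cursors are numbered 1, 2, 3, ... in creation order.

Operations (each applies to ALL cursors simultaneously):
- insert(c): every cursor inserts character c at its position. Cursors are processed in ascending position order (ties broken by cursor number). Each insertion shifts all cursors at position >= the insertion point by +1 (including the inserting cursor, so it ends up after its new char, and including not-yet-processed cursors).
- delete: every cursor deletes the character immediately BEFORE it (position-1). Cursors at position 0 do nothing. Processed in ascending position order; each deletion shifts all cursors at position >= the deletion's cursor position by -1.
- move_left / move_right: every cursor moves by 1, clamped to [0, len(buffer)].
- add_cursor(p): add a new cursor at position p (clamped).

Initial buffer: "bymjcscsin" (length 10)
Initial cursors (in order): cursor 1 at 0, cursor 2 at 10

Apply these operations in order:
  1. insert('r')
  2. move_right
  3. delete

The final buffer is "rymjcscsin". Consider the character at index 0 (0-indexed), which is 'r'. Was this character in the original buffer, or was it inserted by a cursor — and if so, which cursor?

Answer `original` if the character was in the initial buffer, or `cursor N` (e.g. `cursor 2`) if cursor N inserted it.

After op 1 (insert('r')): buffer="rbymjcscsinr" (len 12), cursors c1@1 c2@12, authorship 1..........2
After op 2 (move_right): buffer="rbymjcscsinr" (len 12), cursors c1@2 c2@12, authorship 1..........2
After op 3 (delete): buffer="rymjcscsin" (len 10), cursors c1@1 c2@10, authorship 1.........
Authorship (.=original, N=cursor N): 1 . . . . . . . . .
Index 0: author = 1

Answer: cursor 1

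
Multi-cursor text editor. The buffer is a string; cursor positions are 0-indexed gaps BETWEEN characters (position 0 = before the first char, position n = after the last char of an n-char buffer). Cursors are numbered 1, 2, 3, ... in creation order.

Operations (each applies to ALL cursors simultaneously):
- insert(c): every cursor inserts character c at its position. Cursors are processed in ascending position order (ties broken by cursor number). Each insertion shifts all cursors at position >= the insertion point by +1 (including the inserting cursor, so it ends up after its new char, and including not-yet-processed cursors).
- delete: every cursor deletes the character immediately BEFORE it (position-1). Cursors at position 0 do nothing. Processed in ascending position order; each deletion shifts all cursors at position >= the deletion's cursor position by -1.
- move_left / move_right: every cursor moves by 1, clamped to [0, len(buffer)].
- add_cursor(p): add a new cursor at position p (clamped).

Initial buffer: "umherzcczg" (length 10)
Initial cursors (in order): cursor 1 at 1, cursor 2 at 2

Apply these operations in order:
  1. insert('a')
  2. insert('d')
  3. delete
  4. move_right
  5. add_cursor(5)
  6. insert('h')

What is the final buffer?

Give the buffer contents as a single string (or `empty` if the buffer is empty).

Answer: uamhahhherzcczg

Derivation:
After op 1 (insert('a')): buffer="uamaherzcczg" (len 12), cursors c1@2 c2@4, authorship .1.2........
After op 2 (insert('d')): buffer="uadmadherzcczg" (len 14), cursors c1@3 c2@6, authorship .11.22........
After op 3 (delete): buffer="uamaherzcczg" (len 12), cursors c1@2 c2@4, authorship .1.2........
After op 4 (move_right): buffer="uamaherzcczg" (len 12), cursors c1@3 c2@5, authorship .1.2........
After op 5 (add_cursor(5)): buffer="uamaherzcczg" (len 12), cursors c1@3 c2@5 c3@5, authorship .1.2........
After op 6 (insert('h')): buffer="uamhahhherzcczg" (len 15), cursors c1@4 c2@8 c3@8, authorship .1.12.23.......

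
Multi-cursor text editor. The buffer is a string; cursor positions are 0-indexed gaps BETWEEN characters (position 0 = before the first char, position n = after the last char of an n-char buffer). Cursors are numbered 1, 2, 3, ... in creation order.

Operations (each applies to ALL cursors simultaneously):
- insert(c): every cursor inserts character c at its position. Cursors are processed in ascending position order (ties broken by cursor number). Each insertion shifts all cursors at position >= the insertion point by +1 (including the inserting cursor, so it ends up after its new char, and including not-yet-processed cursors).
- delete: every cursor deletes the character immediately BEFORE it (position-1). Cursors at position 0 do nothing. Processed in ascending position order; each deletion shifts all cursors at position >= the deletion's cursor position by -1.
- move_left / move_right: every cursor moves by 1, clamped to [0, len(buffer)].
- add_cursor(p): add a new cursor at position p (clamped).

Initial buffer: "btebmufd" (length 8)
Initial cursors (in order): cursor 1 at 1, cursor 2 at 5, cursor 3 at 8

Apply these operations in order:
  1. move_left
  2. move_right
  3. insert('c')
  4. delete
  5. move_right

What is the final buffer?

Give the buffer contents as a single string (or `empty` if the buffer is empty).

Answer: btebmufd

Derivation:
After op 1 (move_left): buffer="btebmufd" (len 8), cursors c1@0 c2@4 c3@7, authorship ........
After op 2 (move_right): buffer="btebmufd" (len 8), cursors c1@1 c2@5 c3@8, authorship ........
After op 3 (insert('c')): buffer="bctebmcufdc" (len 11), cursors c1@2 c2@7 c3@11, authorship .1....2...3
After op 4 (delete): buffer="btebmufd" (len 8), cursors c1@1 c2@5 c3@8, authorship ........
After op 5 (move_right): buffer="btebmufd" (len 8), cursors c1@2 c2@6 c3@8, authorship ........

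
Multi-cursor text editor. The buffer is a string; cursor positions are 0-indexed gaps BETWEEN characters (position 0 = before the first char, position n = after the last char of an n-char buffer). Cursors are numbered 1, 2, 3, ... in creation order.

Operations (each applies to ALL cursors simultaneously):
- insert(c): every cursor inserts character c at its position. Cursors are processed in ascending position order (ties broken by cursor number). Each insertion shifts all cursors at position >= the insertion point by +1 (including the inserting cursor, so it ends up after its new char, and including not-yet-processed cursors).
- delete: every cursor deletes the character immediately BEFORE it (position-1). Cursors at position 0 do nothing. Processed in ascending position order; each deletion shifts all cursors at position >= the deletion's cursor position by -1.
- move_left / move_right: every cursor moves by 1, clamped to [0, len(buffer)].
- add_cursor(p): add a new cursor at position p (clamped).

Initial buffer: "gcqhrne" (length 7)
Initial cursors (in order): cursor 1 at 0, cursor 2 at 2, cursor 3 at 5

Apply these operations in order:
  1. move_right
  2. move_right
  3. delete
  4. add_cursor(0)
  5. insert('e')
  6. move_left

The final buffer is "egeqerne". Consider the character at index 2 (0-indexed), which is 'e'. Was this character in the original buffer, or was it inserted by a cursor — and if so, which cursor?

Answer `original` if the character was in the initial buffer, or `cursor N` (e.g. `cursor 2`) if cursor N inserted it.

After op 1 (move_right): buffer="gcqhrne" (len 7), cursors c1@1 c2@3 c3@6, authorship .......
After op 2 (move_right): buffer="gcqhrne" (len 7), cursors c1@2 c2@4 c3@7, authorship .......
After op 3 (delete): buffer="gqrn" (len 4), cursors c1@1 c2@2 c3@4, authorship ....
After op 4 (add_cursor(0)): buffer="gqrn" (len 4), cursors c4@0 c1@1 c2@2 c3@4, authorship ....
After op 5 (insert('e')): buffer="egeqerne" (len 8), cursors c4@1 c1@3 c2@5 c3@8, authorship 4.1.2..3
After op 6 (move_left): buffer="egeqerne" (len 8), cursors c4@0 c1@2 c2@4 c3@7, authorship 4.1.2..3
Authorship (.=original, N=cursor N): 4 . 1 . 2 . . 3
Index 2: author = 1

Answer: cursor 1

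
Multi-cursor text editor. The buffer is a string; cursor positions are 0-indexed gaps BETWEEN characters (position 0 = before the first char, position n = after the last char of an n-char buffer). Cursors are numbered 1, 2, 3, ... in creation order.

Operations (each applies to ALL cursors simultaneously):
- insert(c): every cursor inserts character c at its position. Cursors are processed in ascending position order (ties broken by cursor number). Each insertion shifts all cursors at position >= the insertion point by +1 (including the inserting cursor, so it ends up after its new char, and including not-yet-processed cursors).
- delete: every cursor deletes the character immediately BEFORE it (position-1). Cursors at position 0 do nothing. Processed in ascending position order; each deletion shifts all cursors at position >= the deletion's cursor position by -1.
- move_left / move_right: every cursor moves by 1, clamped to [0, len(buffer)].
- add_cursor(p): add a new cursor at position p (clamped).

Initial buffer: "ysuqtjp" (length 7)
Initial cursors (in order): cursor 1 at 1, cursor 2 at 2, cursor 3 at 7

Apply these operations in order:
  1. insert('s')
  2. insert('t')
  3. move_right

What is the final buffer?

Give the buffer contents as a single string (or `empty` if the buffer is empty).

Answer: ystsstuqtjpst

Derivation:
After op 1 (insert('s')): buffer="ysssuqtjps" (len 10), cursors c1@2 c2@4 c3@10, authorship .1.2.....3
After op 2 (insert('t')): buffer="ystsstuqtjpst" (len 13), cursors c1@3 c2@6 c3@13, authorship .11.22.....33
After op 3 (move_right): buffer="ystsstuqtjpst" (len 13), cursors c1@4 c2@7 c3@13, authorship .11.22.....33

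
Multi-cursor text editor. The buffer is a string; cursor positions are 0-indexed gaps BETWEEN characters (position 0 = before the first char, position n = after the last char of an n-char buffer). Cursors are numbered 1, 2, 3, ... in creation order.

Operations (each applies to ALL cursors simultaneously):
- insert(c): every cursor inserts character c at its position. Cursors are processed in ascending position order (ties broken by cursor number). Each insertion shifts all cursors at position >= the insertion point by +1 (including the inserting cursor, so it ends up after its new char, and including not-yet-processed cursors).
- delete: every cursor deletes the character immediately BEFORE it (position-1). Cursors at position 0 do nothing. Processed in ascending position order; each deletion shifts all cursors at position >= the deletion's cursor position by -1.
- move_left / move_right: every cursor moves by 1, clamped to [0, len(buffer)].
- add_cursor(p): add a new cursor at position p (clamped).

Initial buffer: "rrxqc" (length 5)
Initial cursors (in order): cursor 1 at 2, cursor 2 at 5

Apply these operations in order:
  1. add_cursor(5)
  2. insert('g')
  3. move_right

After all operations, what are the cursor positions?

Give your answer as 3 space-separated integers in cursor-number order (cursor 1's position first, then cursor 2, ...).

Answer: 4 8 8

Derivation:
After op 1 (add_cursor(5)): buffer="rrxqc" (len 5), cursors c1@2 c2@5 c3@5, authorship .....
After op 2 (insert('g')): buffer="rrgxqcgg" (len 8), cursors c1@3 c2@8 c3@8, authorship ..1...23
After op 3 (move_right): buffer="rrgxqcgg" (len 8), cursors c1@4 c2@8 c3@8, authorship ..1...23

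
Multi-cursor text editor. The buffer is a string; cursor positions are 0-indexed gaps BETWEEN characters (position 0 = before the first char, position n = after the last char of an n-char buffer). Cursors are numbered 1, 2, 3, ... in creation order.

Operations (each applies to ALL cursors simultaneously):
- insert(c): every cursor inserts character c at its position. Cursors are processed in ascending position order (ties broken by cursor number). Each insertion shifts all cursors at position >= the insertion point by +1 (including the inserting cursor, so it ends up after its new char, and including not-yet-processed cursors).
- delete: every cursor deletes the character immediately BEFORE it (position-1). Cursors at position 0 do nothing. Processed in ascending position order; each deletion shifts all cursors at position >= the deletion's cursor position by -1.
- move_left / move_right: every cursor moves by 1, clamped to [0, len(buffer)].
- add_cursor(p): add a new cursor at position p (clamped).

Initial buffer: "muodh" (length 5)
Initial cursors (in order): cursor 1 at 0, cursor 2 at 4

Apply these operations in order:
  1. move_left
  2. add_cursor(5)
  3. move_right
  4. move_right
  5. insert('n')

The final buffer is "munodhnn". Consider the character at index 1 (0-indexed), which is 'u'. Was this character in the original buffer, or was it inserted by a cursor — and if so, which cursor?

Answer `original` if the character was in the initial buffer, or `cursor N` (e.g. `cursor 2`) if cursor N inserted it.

After op 1 (move_left): buffer="muodh" (len 5), cursors c1@0 c2@3, authorship .....
After op 2 (add_cursor(5)): buffer="muodh" (len 5), cursors c1@0 c2@3 c3@5, authorship .....
After op 3 (move_right): buffer="muodh" (len 5), cursors c1@1 c2@4 c3@5, authorship .....
After op 4 (move_right): buffer="muodh" (len 5), cursors c1@2 c2@5 c3@5, authorship .....
After op 5 (insert('n')): buffer="munodhnn" (len 8), cursors c1@3 c2@8 c3@8, authorship ..1...23
Authorship (.=original, N=cursor N): . . 1 . . . 2 3
Index 1: author = original

Answer: original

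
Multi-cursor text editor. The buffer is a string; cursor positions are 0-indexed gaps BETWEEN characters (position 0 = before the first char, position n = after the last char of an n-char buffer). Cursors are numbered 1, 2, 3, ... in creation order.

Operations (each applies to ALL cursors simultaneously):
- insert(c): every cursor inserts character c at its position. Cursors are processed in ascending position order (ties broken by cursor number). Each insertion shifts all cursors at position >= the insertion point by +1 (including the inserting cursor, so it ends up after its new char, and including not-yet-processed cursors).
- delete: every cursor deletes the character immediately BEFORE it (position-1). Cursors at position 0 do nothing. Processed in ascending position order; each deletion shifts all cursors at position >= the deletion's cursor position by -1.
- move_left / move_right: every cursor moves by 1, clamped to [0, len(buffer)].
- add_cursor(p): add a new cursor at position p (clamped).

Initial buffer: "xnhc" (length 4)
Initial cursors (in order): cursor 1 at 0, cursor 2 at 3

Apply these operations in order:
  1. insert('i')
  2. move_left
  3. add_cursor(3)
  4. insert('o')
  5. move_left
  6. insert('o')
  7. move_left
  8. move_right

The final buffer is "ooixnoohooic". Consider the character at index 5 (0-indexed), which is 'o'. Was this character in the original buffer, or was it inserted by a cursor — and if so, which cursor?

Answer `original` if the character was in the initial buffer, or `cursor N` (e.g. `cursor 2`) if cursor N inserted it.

Answer: cursor 3

Derivation:
After op 1 (insert('i')): buffer="ixnhic" (len 6), cursors c1@1 c2@5, authorship 1...2.
After op 2 (move_left): buffer="ixnhic" (len 6), cursors c1@0 c2@4, authorship 1...2.
After op 3 (add_cursor(3)): buffer="ixnhic" (len 6), cursors c1@0 c3@3 c2@4, authorship 1...2.
After op 4 (insert('o')): buffer="oixnohoic" (len 9), cursors c1@1 c3@5 c2@7, authorship 11..3.22.
After op 5 (move_left): buffer="oixnohoic" (len 9), cursors c1@0 c3@4 c2@6, authorship 11..3.22.
After op 6 (insert('o')): buffer="ooixnoohooic" (len 12), cursors c1@1 c3@6 c2@9, authorship 111..33.222.
After op 7 (move_left): buffer="ooixnoohooic" (len 12), cursors c1@0 c3@5 c2@8, authorship 111..33.222.
After op 8 (move_right): buffer="ooixnoohooic" (len 12), cursors c1@1 c3@6 c2@9, authorship 111..33.222.
Authorship (.=original, N=cursor N): 1 1 1 . . 3 3 . 2 2 2 .
Index 5: author = 3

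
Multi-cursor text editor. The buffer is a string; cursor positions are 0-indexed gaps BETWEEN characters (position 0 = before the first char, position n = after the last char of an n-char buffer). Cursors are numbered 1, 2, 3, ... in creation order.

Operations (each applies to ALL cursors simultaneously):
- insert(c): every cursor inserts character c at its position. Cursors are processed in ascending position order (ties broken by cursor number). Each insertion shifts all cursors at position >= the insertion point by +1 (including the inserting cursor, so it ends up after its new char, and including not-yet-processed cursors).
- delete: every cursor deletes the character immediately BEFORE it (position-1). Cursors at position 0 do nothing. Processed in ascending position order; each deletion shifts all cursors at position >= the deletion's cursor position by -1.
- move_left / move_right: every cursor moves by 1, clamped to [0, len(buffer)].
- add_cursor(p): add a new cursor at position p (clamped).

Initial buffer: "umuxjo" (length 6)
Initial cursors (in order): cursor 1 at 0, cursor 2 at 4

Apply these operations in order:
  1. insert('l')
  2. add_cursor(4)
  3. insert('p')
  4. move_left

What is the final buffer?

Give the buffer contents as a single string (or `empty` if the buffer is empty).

Answer: lpumupxlpjo

Derivation:
After op 1 (insert('l')): buffer="lumuxljo" (len 8), cursors c1@1 c2@6, authorship 1....2..
After op 2 (add_cursor(4)): buffer="lumuxljo" (len 8), cursors c1@1 c3@4 c2@6, authorship 1....2..
After op 3 (insert('p')): buffer="lpumupxlpjo" (len 11), cursors c1@2 c3@6 c2@9, authorship 11...3.22..
After op 4 (move_left): buffer="lpumupxlpjo" (len 11), cursors c1@1 c3@5 c2@8, authorship 11...3.22..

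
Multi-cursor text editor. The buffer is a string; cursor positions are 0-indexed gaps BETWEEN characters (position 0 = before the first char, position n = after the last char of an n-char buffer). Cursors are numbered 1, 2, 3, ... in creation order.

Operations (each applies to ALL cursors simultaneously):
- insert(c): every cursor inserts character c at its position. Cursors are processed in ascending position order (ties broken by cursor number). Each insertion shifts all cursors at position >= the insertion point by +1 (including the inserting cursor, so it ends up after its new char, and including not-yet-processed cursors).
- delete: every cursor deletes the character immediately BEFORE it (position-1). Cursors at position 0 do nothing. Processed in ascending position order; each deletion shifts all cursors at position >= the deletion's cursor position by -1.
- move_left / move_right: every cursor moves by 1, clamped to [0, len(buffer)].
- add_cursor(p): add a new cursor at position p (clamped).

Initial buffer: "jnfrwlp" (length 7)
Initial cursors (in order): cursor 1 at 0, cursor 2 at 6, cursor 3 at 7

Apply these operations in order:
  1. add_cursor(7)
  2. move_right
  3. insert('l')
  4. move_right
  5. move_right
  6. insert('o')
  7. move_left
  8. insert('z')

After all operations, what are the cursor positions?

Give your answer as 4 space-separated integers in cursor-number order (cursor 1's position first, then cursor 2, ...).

After op 1 (add_cursor(7)): buffer="jnfrwlp" (len 7), cursors c1@0 c2@6 c3@7 c4@7, authorship .......
After op 2 (move_right): buffer="jnfrwlp" (len 7), cursors c1@1 c2@7 c3@7 c4@7, authorship .......
After op 3 (insert('l')): buffer="jlnfrwlplll" (len 11), cursors c1@2 c2@11 c3@11 c4@11, authorship .1......234
After op 4 (move_right): buffer="jlnfrwlplll" (len 11), cursors c1@3 c2@11 c3@11 c4@11, authorship .1......234
After op 5 (move_right): buffer="jlnfrwlplll" (len 11), cursors c1@4 c2@11 c3@11 c4@11, authorship .1......234
After op 6 (insert('o')): buffer="jlnforwlplllooo" (len 15), cursors c1@5 c2@15 c3@15 c4@15, authorship .1..1....234234
After op 7 (move_left): buffer="jlnforwlplllooo" (len 15), cursors c1@4 c2@14 c3@14 c4@14, authorship .1..1....234234
After op 8 (insert('z')): buffer="jlnfzorwlpllloozzzo" (len 19), cursors c1@5 c2@18 c3@18 c4@18, authorship .1..11....234232344

Answer: 5 18 18 18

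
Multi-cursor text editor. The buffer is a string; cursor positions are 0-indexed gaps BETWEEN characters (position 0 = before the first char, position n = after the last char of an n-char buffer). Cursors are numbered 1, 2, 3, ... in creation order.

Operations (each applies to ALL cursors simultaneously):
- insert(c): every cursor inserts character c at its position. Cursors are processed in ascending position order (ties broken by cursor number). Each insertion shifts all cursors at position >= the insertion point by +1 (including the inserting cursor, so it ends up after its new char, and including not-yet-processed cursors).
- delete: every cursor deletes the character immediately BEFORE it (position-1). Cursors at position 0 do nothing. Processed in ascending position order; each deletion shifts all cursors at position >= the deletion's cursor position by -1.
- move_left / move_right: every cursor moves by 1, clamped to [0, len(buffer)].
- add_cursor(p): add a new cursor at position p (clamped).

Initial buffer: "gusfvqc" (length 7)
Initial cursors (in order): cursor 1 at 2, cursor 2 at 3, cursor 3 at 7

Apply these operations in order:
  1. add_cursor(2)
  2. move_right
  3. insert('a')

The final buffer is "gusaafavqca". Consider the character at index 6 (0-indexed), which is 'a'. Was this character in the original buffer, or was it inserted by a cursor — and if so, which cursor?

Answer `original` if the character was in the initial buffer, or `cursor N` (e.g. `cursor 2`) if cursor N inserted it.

After op 1 (add_cursor(2)): buffer="gusfvqc" (len 7), cursors c1@2 c4@2 c2@3 c3@7, authorship .......
After op 2 (move_right): buffer="gusfvqc" (len 7), cursors c1@3 c4@3 c2@4 c3@7, authorship .......
After op 3 (insert('a')): buffer="gusaafavqca" (len 11), cursors c1@5 c4@5 c2@7 c3@11, authorship ...14.2...3
Authorship (.=original, N=cursor N): . . . 1 4 . 2 . . . 3
Index 6: author = 2

Answer: cursor 2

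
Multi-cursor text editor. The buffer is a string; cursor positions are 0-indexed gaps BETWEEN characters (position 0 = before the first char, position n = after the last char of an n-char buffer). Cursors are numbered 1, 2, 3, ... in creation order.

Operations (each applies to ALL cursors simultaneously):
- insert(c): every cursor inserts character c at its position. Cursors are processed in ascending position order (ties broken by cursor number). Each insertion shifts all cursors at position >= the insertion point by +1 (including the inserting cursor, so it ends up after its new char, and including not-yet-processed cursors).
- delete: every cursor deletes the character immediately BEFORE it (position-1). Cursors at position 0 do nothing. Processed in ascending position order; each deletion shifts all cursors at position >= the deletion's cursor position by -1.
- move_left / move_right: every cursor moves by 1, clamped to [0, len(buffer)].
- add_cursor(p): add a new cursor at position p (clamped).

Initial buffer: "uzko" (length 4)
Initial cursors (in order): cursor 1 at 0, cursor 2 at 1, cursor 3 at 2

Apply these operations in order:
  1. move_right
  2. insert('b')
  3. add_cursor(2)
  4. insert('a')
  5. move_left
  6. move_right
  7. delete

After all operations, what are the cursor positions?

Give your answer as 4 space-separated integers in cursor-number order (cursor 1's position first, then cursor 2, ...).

After op 1 (move_right): buffer="uzko" (len 4), cursors c1@1 c2@2 c3@3, authorship ....
After op 2 (insert('b')): buffer="ubzbkbo" (len 7), cursors c1@2 c2@4 c3@6, authorship .1.2.3.
After op 3 (add_cursor(2)): buffer="ubzbkbo" (len 7), cursors c1@2 c4@2 c2@4 c3@6, authorship .1.2.3.
After op 4 (insert('a')): buffer="ubaazbakbao" (len 11), cursors c1@4 c4@4 c2@7 c3@10, authorship .114.22.33.
After op 5 (move_left): buffer="ubaazbakbao" (len 11), cursors c1@3 c4@3 c2@6 c3@9, authorship .114.22.33.
After op 6 (move_right): buffer="ubaazbakbao" (len 11), cursors c1@4 c4@4 c2@7 c3@10, authorship .114.22.33.
After op 7 (delete): buffer="ubzbkbo" (len 7), cursors c1@2 c4@2 c2@4 c3@6, authorship .1.2.3.

Answer: 2 4 6 2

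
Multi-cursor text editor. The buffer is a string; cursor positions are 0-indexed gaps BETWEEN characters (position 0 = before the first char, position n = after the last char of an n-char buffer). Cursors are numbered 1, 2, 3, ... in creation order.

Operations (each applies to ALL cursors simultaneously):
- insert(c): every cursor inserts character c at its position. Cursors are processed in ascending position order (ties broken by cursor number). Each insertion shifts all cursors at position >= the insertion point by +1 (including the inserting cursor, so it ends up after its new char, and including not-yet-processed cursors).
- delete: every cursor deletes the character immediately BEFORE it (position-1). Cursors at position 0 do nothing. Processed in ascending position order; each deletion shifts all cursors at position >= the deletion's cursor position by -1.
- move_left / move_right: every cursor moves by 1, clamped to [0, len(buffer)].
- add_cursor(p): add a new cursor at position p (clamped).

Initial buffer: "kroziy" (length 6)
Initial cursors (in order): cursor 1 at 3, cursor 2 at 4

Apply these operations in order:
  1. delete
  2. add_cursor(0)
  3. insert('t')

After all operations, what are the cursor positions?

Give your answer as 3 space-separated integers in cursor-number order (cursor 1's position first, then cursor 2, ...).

After op 1 (delete): buffer="kriy" (len 4), cursors c1@2 c2@2, authorship ....
After op 2 (add_cursor(0)): buffer="kriy" (len 4), cursors c3@0 c1@2 c2@2, authorship ....
After op 3 (insert('t')): buffer="tkrttiy" (len 7), cursors c3@1 c1@5 c2@5, authorship 3..12..

Answer: 5 5 1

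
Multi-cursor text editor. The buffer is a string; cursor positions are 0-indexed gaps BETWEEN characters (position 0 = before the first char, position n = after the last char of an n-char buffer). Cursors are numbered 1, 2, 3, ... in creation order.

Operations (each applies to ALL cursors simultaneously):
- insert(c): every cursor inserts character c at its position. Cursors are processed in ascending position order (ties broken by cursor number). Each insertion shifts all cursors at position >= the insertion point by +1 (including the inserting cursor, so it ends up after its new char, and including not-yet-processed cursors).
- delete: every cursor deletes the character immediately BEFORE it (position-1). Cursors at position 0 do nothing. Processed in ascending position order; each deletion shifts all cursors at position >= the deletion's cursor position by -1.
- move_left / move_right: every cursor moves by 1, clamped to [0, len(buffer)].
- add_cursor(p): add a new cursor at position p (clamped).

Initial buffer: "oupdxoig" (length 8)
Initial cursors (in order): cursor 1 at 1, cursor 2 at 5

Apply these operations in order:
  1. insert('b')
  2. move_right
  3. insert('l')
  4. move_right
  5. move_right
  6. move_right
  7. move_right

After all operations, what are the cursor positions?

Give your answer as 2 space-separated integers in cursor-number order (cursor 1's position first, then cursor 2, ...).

Answer: 8 12

Derivation:
After op 1 (insert('b')): buffer="obupdxboig" (len 10), cursors c1@2 c2@7, authorship .1....2...
After op 2 (move_right): buffer="obupdxboig" (len 10), cursors c1@3 c2@8, authorship .1....2...
After op 3 (insert('l')): buffer="obulpdxbolig" (len 12), cursors c1@4 c2@10, authorship .1.1...2.2..
After op 4 (move_right): buffer="obulpdxbolig" (len 12), cursors c1@5 c2@11, authorship .1.1...2.2..
After op 5 (move_right): buffer="obulpdxbolig" (len 12), cursors c1@6 c2@12, authorship .1.1...2.2..
After op 6 (move_right): buffer="obulpdxbolig" (len 12), cursors c1@7 c2@12, authorship .1.1...2.2..
After op 7 (move_right): buffer="obulpdxbolig" (len 12), cursors c1@8 c2@12, authorship .1.1...2.2..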